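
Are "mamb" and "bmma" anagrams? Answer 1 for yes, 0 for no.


Strings: "mamb", "bmma"
Sorted first:  abmm
Sorted second: abmm
Sorted forms match => anagrams

1


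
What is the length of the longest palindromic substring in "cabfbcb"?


Input: "cabfbcb"
Checking substrings for palindromes:
  [2:5] "bfb" (len 3) => palindrome
  [4:7] "bcb" (len 3) => palindrome
Longest palindromic substring: "bfb" with length 3

3


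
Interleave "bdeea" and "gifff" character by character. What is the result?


Interleaving "bdeea" and "gifff":
  Position 0: 'b' from first, 'g' from second => "bg"
  Position 1: 'd' from first, 'i' from second => "di"
  Position 2: 'e' from first, 'f' from second => "ef"
  Position 3: 'e' from first, 'f' from second => "ef"
  Position 4: 'a' from first, 'f' from second => "af"
Result: bgdiefefaf

bgdiefefaf


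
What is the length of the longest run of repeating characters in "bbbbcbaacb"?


Input: "bbbbcbaacb"
Scanning for longest run:
  Position 1 ('b'): continues run of 'b', length=2
  Position 2 ('b'): continues run of 'b', length=3
  Position 3 ('b'): continues run of 'b', length=4
  Position 4 ('c'): new char, reset run to 1
  Position 5 ('b'): new char, reset run to 1
  Position 6 ('a'): new char, reset run to 1
  Position 7 ('a'): continues run of 'a', length=2
  Position 8 ('c'): new char, reset run to 1
  Position 9 ('b'): new char, reset run to 1
Longest run: 'b' with length 4

4


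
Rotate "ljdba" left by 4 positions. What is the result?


Input: "ljdba", rotate left by 4
First 4 characters: "ljdb"
Remaining characters: "a"
Concatenate remaining + first: "a" + "ljdb" = "aljdb"

aljdb


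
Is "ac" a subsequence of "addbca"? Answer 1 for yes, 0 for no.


Check if "ac" is a subsequence of "addbca"
Greedy scan:
  Position 0 ('a'): matches sub[0] = 'a'
  Position 1 ('d'): no match needed
  Position 2 ('d'): no match needed
  Position 3 ('b'): no match needed
  Position 4 ('c'): matches sub[1] = 'c'
  Position 5 ('a'): no match needed
All 2 characters matched => is a subsequence

1


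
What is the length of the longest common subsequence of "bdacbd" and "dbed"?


LCS of "bdacbd" and "dbed"
DP table:
           d    b    e    d
      0    0    0    0    0
  b   0    0    1    1    1
  d   0    1    1    1    2
  a   0    1    1    1    2
  c   0    1    1    1    2
  b   0    1    2    2    2
  d   0    1    2    2    3
LCS length = dp[6][4] = 3

3


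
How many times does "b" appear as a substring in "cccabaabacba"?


Searching for "b" in "cccabaabacba"
Scanning each position:
  Position 0: "c" => no
  Position 1: "c" => no
  Position 2: "c" => no
  Position 3: "a" => no
  Position 4: "b" => MATCH
  Position 5: "a" => no
  Position 6: "a" => no
  Position 7: "b" => MATCH
  Position 8: "a" => no
  Position 9: "c" => no
  Position 10: "b" => MATCH
  Position 11: "a" => no
Total occurrences: 3

3


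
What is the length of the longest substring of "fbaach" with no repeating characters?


Input: "fbaach"
Sliding window (track last position of each char):
  Position 0 ('f'): window [0,0] length 1 -- new best
  Position 1 ('b'): window [0,1] length 2 -- new best
  Position 2 ('a'): window [0,2] length 3 -- new best
  Position 3 ('a'): repeat (last at 2), move window start to 3
  Position 3 ('a'): window [3,3] length 1
  Position 4 ('c'): window [3,4] length 2
  Position 5 ('h'): window [3,5] length 3
Longest substring with no repeats: "fba" with length 3

3


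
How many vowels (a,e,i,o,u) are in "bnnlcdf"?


Input: bnnlcdf
Checking each character:
  'b' at position 0: consonant
  'n' at position 1: consonant
  'n' at position 2: consonant
  'l' at position 3: consonant
  'c' at position 4: consonant
  'd' at position 5: consonant
  'f' at position 6: consonant
Total vowels: 0

0


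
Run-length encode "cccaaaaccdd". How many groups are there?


Input: cccaaaaccdd
Scanning for consecutive runs:
  Group 1: 'c' x 3 (positions 0-2)
  Group 2: 'a' x 4 (positions 3-6)
  Group 3: 'c' x 2 (positions 7-8)
  Group 4: 'd' x 2 (positions 9-10)
Total groups: 4

4


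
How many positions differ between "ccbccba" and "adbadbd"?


Comparing "ccbccba" and "adbadbd" position by position:
  Position 0: 'c' vs 'a' => DIFFER
  Position 1: 'c' vs 'd' => DIFFER
  Position 2: 'b' vs 'b' => same
  Position 3: 'c' vs 'a' => DIFFER
  Position 4: 'c' vs 'd' => DIFFER
  Position 5: 'b' vs 'b' => same
  Position 6: 'a' vs 'd' => DIFFER
Positions that differ: 5

5


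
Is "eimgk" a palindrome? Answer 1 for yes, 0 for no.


Input: eimgk
Reversed: kgmie
  Compare pos 0 ('e') with pos 4 ('k'): MISMATCH
  Compare pos 1 ('i') with pos 3 ('g'): MISMATCH
Result: not a palindrome

0


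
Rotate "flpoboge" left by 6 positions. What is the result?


Input: "flpoboge", rotate left by 6
First 6 characters: "flpobo"
Remaining characters: "ge"
Concatenate remaining + first: "ge" + "flpobo" = "geflpobo"

geflpobo


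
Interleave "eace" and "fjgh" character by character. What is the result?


Interleaving "eace" and "fjgh":
  Position 0: 'e' from first, 'f' from second => "ef"
  Position 1: 'a' from first, 'j' from second => "aj"
  Position 2: 'c' from first, 'g' from second => "cg"
  Position 3: 'e' from first, 'h' from second => "eh"
Result: efajcgeh

efajcgeh


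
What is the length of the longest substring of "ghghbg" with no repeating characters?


Input: "ghghbg"
Sliding window (track last position of each char):
  Position 0 ('g'): window [0,0] length 1 -- new best
  Position 1 ('h'): window [0,1] length 2 -- new best
  Position 2 ('g'): repeat (last at 0), move window start to 1
  Position 2 ('g'): window [1,2] length 2
  Position 3 ('h'): repeat (last at 1), move window start to 2
  Position 3 ('h'): window [2,3] length 2
  Position 4 ('b'): window [2,4] length 3 -- new best
  Position 5 ('g'): repeat (last at 2), move window start to 3
  Position 5 ('g'): window [3,5] length 3
Longest substring with no repeats: "ghb" with length 3

3


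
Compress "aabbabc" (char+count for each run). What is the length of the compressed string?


Input: aabbabc
Runs:
  'a' x 2 => "a2"
  'b' x 2 => "b2"
  'a' x 1 => "a1"
  'b' x 1 => "b1"
  'c' x 1 => "c1"
Compressed: "a2b2a1b1c1"
Compressed length: 10

10


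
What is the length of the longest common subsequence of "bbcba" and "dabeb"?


LCS of "bbcba" and "dabeb"
DP table:
           d    a    b    e    b
      0    0    0    0    0    0
  b   0    0    0    1    1    1
  b   0    0    0    1    1    2
  c   0    0    0    1    1    2
  b   0    0    0    1    1    2
  a   0    0    1    1    1    2
LCS length = dp[5][5] = 2

2


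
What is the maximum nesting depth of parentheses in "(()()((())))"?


Input: "(()()((())))"
Tracking depth:
  Position 0 '(': depth becomes 1
  Position 1 '(': depth becomes 2
  Position 2 ')': depth becomes 1
  Position 3 '(': depth becomes 2
  Position 4 ')': depth becomes 1
  Position 5 '(': depth becomes 2
  Position 6 '(': depth becomes 3
  Position 7 '(': depth becomes 4
  Position 8 ')': depth becomes 3
  Position 9 ')': depth becomes 2
  Position 10 ')': depth becomes 1
  Position 11 ')': depth becomes 0
Maximum depth reached: 4

4


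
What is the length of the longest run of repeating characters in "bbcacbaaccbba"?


Input: "bbcacbaaccbba"
Scanning for longest run:
  Position 1 ('b'): continues run of 'b', length=2
  Position 2 ('c'): new char, reset run to 1
  Position 3 ('a'): new char, reset run to 1
  Position 4 ('c'): new char, reset run to 1
  Position 5 ('b'): new char, reset run to 1
  Position 6 ('a'): new char, reset run to 1
  Position 7 ('a'): continues run of 'a', length=2
  Position 8 ('c'): new char, reset run to 1
  Position 9 ('c'): continues run of 'c', length=2
  Position 10 ('b'): new char, reset run to 1
  Position 11 ('b'): continues run of 'b', length=2
  Position 12 ('a'): new char, reset run to 1
Longest run: 'b' with length 2

2


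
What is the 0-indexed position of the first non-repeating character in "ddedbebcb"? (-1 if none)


Input: ddedbebcb
Character frequencies:
  'b': 3
  'c': 1
  'd': 3
  'e': 2
Scanning left to right for freq == 1:
  Position 0 ('d'): freq=3, skip
  Position 1 ('d'): freq=3, skip
  Position 2 ('e'): freq=2, skip
  Position 3 ('d'): freq=3, skip
  Position 4 ('b'): freq=3, skip
  Position 5 ('e'): freq=2, skip
  Position 6 ('b'): freq=3, skip
  Position 7 ('c'): unique! => answer = 7

7


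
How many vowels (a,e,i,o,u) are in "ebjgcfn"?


Input: ebjgcfn
Checking each character:
  'e' at position 0: vowel (running total: 1)
  'b' at position 1: consonant
  'j' at position 2: consonant
  'g' at position 3: consonant
  'c' at position 4: consonant
  'f' at position 5: consonant
  'n' at position 6: consonant
Total vowels: 1

1


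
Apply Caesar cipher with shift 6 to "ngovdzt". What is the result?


Caesar cipher: shift "ngovdzt" by 6
  'n' (pos 13) + 6 = pos 19 = 't'
  'g' (pos 6) + 6 = pos 12 = 'm'
  'o' (pos 14) + 6 = pos 20 = 'u'
  'v' (pos 21) + 6 = pos 1 = 'b'
  'd' (pos 3) + 6 = pos 9 = 'j'
  'z' (pos 25) + 6 = pos 5 = 'f'
  't' (pos 19) + 6 = pos 25 = 'z'
Result: tmubjfz

tmubjfz


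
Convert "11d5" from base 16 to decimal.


Input: "11d5" in base 16
Positional expansion:
  Digit '1' (value 1) x 16^3 = 4096
  Digit '1' (value 1) x 16^2 = 256
  Digit 'd' (value 13) x 16^1 = 208
  Digit '5' (value 5) x 16^0 = 5
Sum = 4565

4565


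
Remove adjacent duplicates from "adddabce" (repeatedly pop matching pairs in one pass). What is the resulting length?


Input: adddabce
Stack-based adjacent duplicate removal:
  Read 'a': push. Stack: a
  Read 'd': push. Stack: ad
  Read 'd': matches stack top 'd' => pop. Stack: a
  Read 'd': push. Stack: ad
  Read 'a': push. Stack: ada
  Read 'b': push. Stack: adab
  Read 'c': push. Stack: adabc
  Read 'e': push. Stack: adabce
Final stack: "adabce" (length 6)

6


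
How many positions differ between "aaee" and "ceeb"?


Comparing "aaee" and "ceeb" position by position:
  Position 0: 'a' vs 'c' => DIFFER
  Position 1: 'a' vs 'e' => DIFFER
  Position 2: 'e' vs 'e' => same
  Position 3: 'e' vs 'b' => DIFFER
Positions that differ: 3

3


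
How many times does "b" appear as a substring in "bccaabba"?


Searching for "b" in "bccaabba"
Scanning each position:
  Position 0: "b" => MATCH
  Position 1: "c" => no
  Position 2: "c" => no
  Position 3: "a" => no
  Position 4: "a" => no
  Position 5: "b" => MATCH
  Position 6: "b" => MATCH
  Position 7: "a" => no
Total occurrences: 3

3


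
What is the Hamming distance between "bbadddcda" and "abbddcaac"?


Comparing "bbadddcda" and "abbddcaac" position by position:
  Position 0: 'b' vs 'a' => differ
  Position 1: 'b' vs 'b' => same
  Position 2: 'a' vs 'b' => differ
  Position 3: 'd' vs 'd' => same
  Position 4: 'd' vs 'd' => same
  Position 5: 'd' vs 'c' => differ
  Position 6: 'c' vs 'a' => differ
  Position 7: 'd' vs 'a' => differ
  Position 8: 'a' vs 'c' => differ
Total differences (Hamming distance): 6

6


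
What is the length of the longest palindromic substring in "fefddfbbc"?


Input: "fefddfbbc"
Checking substrings for palindromes:
  [2:6] "fddf" (len 4) => palindrome
  [0:3] "fef" (len 3) => palindrome
  [3:5] "dd" (len 2) => palindrome
  [6:8] "bb" (len 2) => palindrome
Longest palindromic substring: "fddf" with length 4

4


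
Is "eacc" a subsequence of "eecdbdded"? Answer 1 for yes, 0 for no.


Check if "eacc" is a subsequence of "eecdbdded"
Greedy scan:
  Position 0 ('e'): matches sub[0] = 'e'
  Position 1 ('e'): no match needed
  Position 2 ('c'): no match needed
  Position 3 ('d'): no match needed
  Position 4 ('b'): no match needed
  Position 5 ('d'): no match needed
  Position 6 ('d'): no match needed
  Position 7 ('e'): no match needed
  Position 8 ('d'): no match needed
Only matched 1/4 characters => not a subsequence

0


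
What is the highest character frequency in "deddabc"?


Input: deddabc
Character counts:
  'a': 1
  'b': 1
  'c': 1
  'd': 3
  'e': 1
Maximum frequency: 3

3


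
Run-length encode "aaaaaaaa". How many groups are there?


Input: aaaaaaaa
Scanning for consecutive runs:
  Group 1: 'a' x 8 (positions 0-7)
Total groups: 1

1


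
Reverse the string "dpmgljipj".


Input: dpmgljipj
Reading characters right to left:
  Position 8: 'j'
  Position 7: 'p'
  Position 6: 'i'
  Position 5: 'j'
  Position 4: 'l'
  Position 3: 'g'
  Position 2: 'm'
  Position 1: 'p'
  Position 0: 'd'
Reversed: jpijlgmpd

jpijlgmpd


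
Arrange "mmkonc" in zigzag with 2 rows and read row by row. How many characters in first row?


Zigzag "mmkonc" into 2 rows:
Placing characters:
  'm' => row 0
  'm' => row 1
  'k' => row 0
  'o' => row 1
  'n' => row 0
  'c' => row 1
Rows:
  Row 0: "mkn"
  Row 1: "moc"
First row length: 3

3


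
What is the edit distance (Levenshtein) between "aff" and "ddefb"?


Computing edit distance: "aff" -> "ddefb"
DP table:
           d    d    e    f    b
      0    1    2    3    4    5
  a   1    1    2    3    4    5
  f   2    2    2    3    3    4
  f   3    3    3    3    3    4
Edit distance = dp[3][5] = 4

4


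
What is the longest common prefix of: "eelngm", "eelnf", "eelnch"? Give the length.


Words: eelngm, eelnf, eelnch
  Position 0: all 'e' => match
  Position 1: all 'e' => match
  Position 2: all 'l' => match
  Position 3: all 'n' => match
  Position 4: ('g', 'f', 'c') => mismatch, stop
LCP = "eeln" (length 4)

4


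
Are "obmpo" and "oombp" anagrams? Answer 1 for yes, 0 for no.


Strings: "obmpo", "oombp"
Sorted first:  bmoop
Sorted second: bmoop
Sorted forms match => anagrams

1


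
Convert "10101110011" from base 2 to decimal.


Input: "10101110011" in base 2
Positional expansion:
  Digit '1' (value 1) x 2^10 = 1024
  Digit '0' (value 0) x 2^9 = 0
  Digit '1' (value 1) x 2^8 = 256
  Digit '0' (value 0) x 2^7 = 0
  Digit '1' (value 1) x 2^6 = 64
  Digit '1' (value 1) x 2^5 = 32
  Digit '1' (value 1) x 2^4 = 16
  Digit '0' (value 0) x 2^3 = 0
  Digit '0' (value 0) x 2^2 = 0
  Digit '1' (value 1) x 2^1 = 2
  Digit '1' (value 1) x 2^0 = 1
Sum = 1395

1395


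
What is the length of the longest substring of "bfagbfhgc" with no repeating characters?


Input: "bfagbfhgc"
Sliding window (track last position of each char):
  Position 0 ('b'): window [0,0] length 1 -- new best
  Position 1 ('f'): window [0,1] length 2 -- new best
  Position 2 ('a'): window [0,2] length 3 -- new best
  Position 3 ('g'): window [0,3] length 4 -- new best
  Position 4 ('b'): repeat (last at 0), move window start to 1
  Position 4 ('b'): window [1,4] length 4
  Position 5 ('f'): repeat (last at 1), move window start to 2
  Position 5 ('f'): window [2,5] length 4
  Position 6 ('h'): window [2,6] length 5 -- new best
  Position 7 ('g'): repeat (last at 3), move window start to 4
  Position 7 ('g'): window [4,7] length 4
  Position 8 ('c'): window [4,8] length 5
Longest substring with no repeats: "agbfh" with length 5

5


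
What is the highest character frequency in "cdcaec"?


Input: cdcaec
Character counts:
  'a': 1
  'c': 3
  'd': 1
  'e': 1
Maximum frequency: 3

3


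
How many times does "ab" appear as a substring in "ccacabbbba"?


Searching for "ab" in "ccacabbbba"
Scanning each position:
  Position 0: "cc" => no
  Position 1: "ca" => no
  Position 2: "ac" => no
  Position 3: "ca" => no
  Position 4: "ab" => MATCH
  Position 5: "bb" => no
  Position 6: "bb" => no
  Position 7: "bb" => no
  Position 8: "ba" => no
Total occurrences: 1

1


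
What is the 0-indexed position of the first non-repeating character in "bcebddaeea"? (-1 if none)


Input: bcebddaeea
Character frequencies:
  'a': 2
  'b': 2
  'c': 1
  'd': 2
  'e': 3
Scanning left to right for freq == 1:
  Position 0 ('b'): freq=2, skip
  Position 1 ('c'): unique! => answer = 1

1


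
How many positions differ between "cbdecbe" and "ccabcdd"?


Comparing "cbdecbe" and "ccabcdd" position by position:
  Position 0: 'c' vs 'c' => same
  Position 1: 'b' vs 'c' => DIFFER
  Position 2: 'd' vs 'a' => DIFFER
  Position 3: 'e' vs 'b' => DIFFER
  Position 4: 'c' vs 'c' => same
  Position 5: 'b' vs 'd' => DIFFER
  Position 6: 'e' vs 'd' => DIFFER
Positions that differ: 5

5


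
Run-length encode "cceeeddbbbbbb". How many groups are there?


Input: cceeeddbbbbbb
Scanning for consecutive runs:
  Group 1: 'c' x 2 (positions 0-1)
  Group 2: 'e' x 3 (positions 2-4)
  Group 3: 'd' x 2 (positions 5-6)
  Group 4: 'b' x 6 (positions 7-12)
Total groups: 4

4


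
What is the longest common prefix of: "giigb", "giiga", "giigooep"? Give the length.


Words: giigb, giiga, giigooep
  Position 0: all 'g' => match
  Position 1: all 'i' => match
  Position 2: all 'i' => match
  Position 3: all 'g' => match
  Position 4: ('b', 'a', 'o') => mismatch, stop
LCP = "giig" (length 4)

4


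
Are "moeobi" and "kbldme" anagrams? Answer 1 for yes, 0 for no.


Strings: "moeobi", "kbldme"
Sorted first:  beimoo
Sorted second: bdeklm
Differ at position 1: 'e' vs 'd' => not anagrams

0


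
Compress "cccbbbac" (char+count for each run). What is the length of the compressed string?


Input: cccbbbac
Runs:
  'c' x 3 => "c3"
  'b' x 3 => "b3"
  'a' x 1 => "a1"
  'c' x 1 => "c1"
Compressed: "c3b3a1c1"
Compressed length: 8

8


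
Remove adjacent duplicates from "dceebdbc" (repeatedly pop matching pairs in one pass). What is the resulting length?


Input: dceebdbc
Stack-based adjacent duplicate removal:
  Read 'd': push. Stack: d
  Read 'c': push. Stack: dc
  Read 'e': push. Stack: dce
  Read 'e': matches stack top 'e' => pop. Stack: dc
  Read 'b': push. Stack: dcb
  Read 'd': push. Stack: dcbd
  Read 'b': push. Stack: dcbdb
  Read 'c': push. Stack: dcbdbc
Final stack: "dcbdbc" (length 6)

6


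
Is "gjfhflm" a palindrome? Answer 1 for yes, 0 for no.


Input: gjfhflm
Reversed: mlfhfjg
  Compare pos 0 ('g') with pos 6 ('m'): MISMATCH
  Compare pos 1 ('j') with pos 5 ('l'): MISMATCH
  Compare pos 2 ('f') with pos 4 ('f'): match
Result: not a palindrome

0


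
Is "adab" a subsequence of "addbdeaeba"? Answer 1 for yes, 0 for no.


Check if "adab" is a subsequence of "addbdeaeba"
Greedy scan:
  Position 0 ('a'): matches sub[0] = 'a'
  Position 1 ('d'): matches sub[1] = 'd'
  Position 2 ('d'): no match needed
  Position 3 ('b'): no match needed
  Position 4 ('d'): no match needed
  Position 5 ('e'): no match needed
  Position 6 ('a'): matches sub[2] = 'a'
  Position 7 ('e'): no match needed
  Position 8 ('b'): matches sub[3] = 'b'
  Position 9 ('a'): no match needed
All 4 characters matched => is a subsequence

1


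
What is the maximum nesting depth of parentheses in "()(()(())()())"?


Input: "()(()(())()())"
Tracking depth:
  Position 0 '(': depth becomes 1
  Position 1 ')': depth becomes 0
  Position 2 '(': depth becomes 1
  Position 3 '(': depth becomes 2
  Position 4 ')': depth becomes 1
  Position 5 '(': depth becomes 2
  Position 6 '(': depth becomes 3
  Position 7 ')': depth becomes 2
  Position 8 ')': depth becomes 1
  Position 9 '(': depth becomes 2
  Position 10 ')': depth becomes 1
  Position 11 '(': depth becomes 2
  Position 12 ')': depth becomes 1
  Position 13 ')': depth becomes 0
Maximum depth reached: 3

3


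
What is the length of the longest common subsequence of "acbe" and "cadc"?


LCS of "acbe" and "cadc"
DP table:
           c    a    d    c
      0    0    0    0    0
  a   0    0    1    1    1
  c   0    1    1    1    2
  b   0    1    1    1    2
  e   0    1    1    1    2
LCS length = dp[4][4] = 2

2


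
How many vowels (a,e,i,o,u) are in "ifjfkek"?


Input: ifjfkek
Checking each character:
  'i' at position 0: vowel (running total: 1)
  'f' at position 1: consonant
  'j' at position 2: consonant
  'f' at position 3: consonant
  'k' at position 4: consonant
  'e' at position 5: vowel (running total: 2)
  'k' at position 6: consonant
Total vowels: 2

2


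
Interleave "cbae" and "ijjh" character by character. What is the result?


Interleaving "cbae" and "ijjh":
  Position 0: 'c' from first, 'i' from second => "ci"
  Position 1: 'b' from first, 'j' from second => "bj"
  Position 2: 'a' from first, 'j' from second => "aj"
  Position 3: 'e' from first, 'h' from second => "eh"
Result: cibjajeh

cibjajeh


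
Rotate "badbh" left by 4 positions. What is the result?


Input: "badbh", rotate left by 4
First 4 characters: "badb"
Remaining characters: "h"
Concatenate remaining + first: "h" + "badb" = "hbadb"

hbadb


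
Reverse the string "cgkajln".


Input: cgkajln
Reading characters right to left:
  Position 6: 'n'
  Position 5: 'l'
  Position 4: 'j'
  Position 3: 'a'
  Position 2: 'k'
  Position 1: 'g'
  Position 0: 'c'
Reversed: nljakgc

nljakgc


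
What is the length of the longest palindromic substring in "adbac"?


Input: "adbac"
Checking substrings for palindromes:
  No multi-char palindromic substrings found
Longest palindromic substring: "a" with length 1

1


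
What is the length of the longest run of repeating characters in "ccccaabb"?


Input: "ccccaabb"
Scanning for longest run:
  Position 1 ('c'): continues run of 'c', length=2
  Position 2 ('c'): continues run of 'c', length=3
  Position 3 ('c'): continues run of 'c', length=4
  Position 4 ('a'): new char, reset run to 1
  Position 5 ('a'): continues run of 'a', length=2
  Position 6 ('b'): new char, reset run to 1
  Position 7 ('b'): continues run of 'b', length=2
Longest run: 'c' with length 4

4


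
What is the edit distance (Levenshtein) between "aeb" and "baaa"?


Computing edit distance: "aeb" -> "baaa"
DP table:
           b    a    a    a
      0    1    2    3    4
  a   1    1    1    2    3
  e   2    2    2    2    3
  b   3    2    3    3    3
Edit distance = dp[3][4] = 3

3


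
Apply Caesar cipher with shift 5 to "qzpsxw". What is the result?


Caesar cipher: shift "qzpsxw" by 5
  'q' (pos 16) + 5 = pos 21 = 'v'
  'z' (pos 25) + 5 = pos 4 = 'e'
  'p' (pos 15) + 5 = pos 20 = 'u'
  's' (pos 18) + 5 = pos 23 = 'x'
  'x' (pos 23) + 5 = pos 2 = 'c'
  'w' (pos 22) + 5 = pos 1 = 'b'
Result: veuxcb

veuxcb


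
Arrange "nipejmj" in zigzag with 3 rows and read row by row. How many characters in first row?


Zigzag "nipejmj" into 3 rows:
Placing characters:
  'n' => row 0
  'i' => row 1
  'p' => row 2
  'e' => row 1
  'j' => row 0
  'm' => row 1
  'j' => row 2
Rows:
  Row 0: "nj"
  Row 1: "iem"
  Row 2: "pj"
First row length: 2

2


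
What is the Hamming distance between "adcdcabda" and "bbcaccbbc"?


Comparing "adcdcabda" and "bbcaccbbc" position by position:
  Position 0: 'a' vs 'b' => differ
  Position 1: 'd' vs 'b' => differ
  Position 2: 'c' vs 'c' => same
  Position 3: 'd' vs 'a' => differ
  Position 4: 'c' vs 'c' => same
  Position 5: 'a' vs 'c' => differ
  Position 6: 'b' vs 'b' => same
  Position 7: 'd' vs 'b' => differ
  Position 8: 'a' vs 'c' => differ
Total differences (Hamming distance): 6

6


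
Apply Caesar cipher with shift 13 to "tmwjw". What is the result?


Caesar cipher: shift "tmwjw" by 13
  't' (pos 19) + 13 = pos 6 = 'g'
  'm' (pos 12) + 13 = pos 25 = 'z'
  'w' (pos 22) + 13 = pos 9 = 'j'
  'j' (pos 9) + 13 = pos 22 = 'w'
  'w' (pos 22) + 13 = pos 9 = 'j'
Result: gzjwj

gzjwj


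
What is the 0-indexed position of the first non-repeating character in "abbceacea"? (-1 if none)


Input: abbceacea
Character frequencies:
  'a': 3
  'b': 2
  'c': 2
  'e': 2
Scanning left to right for freq == 1:
  Position 0 ('a'): freq=3, skip
  Position 1 ('b'): freq=2, skip
  Position 2 ('b'): freq=2, skip
  Position 3 ('c'): freq=2, skip
  Position 4 ('e'): freq=2, skip
  Position 5 ('a'): freq=3, skip
  Position 6 ('c'): freq=2, skip
  Position 7 ('e'): freq=2, skip
  Position 8 ('a'): freq=3, skip
  No unique character found => answer = -1

-1


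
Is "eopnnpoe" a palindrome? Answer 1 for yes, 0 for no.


Input: eopnnpoe
Reversed: eopnnpoe
  Compare pos 0 ('e') with pos 7 ('e'): match
  Compare pos 1 ('o') with pos 6 ('o'): match
  Compare pos 2 ('p') with pos 5 ('p'): match
  Compare pos 3 ('n') with pos 4 ('n'): match
Result: palindrome

1


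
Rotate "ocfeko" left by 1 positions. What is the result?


Input: "ocfeko", rotate left by 1
First 1 characters: "o"
Remaining characters: "cfeko"
Concatenate remaining + first: "cfeko" + "o" = "cfekoo"

cfekoo


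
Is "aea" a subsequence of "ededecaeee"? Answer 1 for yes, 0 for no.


Check if "aea" is a subsequence of "ededecaeee"
Greedy scan:
  Position 0 ('e'): no match needed
  Position 1 ('d'): no match needed
  Position 2 ('e'): no match needed
  Position 3 ('d'): no match needed
  Position 4 ('e'): no match needed
  Position 5 ('c'): no match needed
  Position 6 ('a'): matches sub[0] = 'a'
  Position 7 ('e'): matches sub[1] = 'e'
  Position 8 ('e'): no match needed
  Position 9 ('e'): no match needed
Only matched 2/3 characters => not a subsequence

0


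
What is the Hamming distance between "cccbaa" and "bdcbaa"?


Comparing "cccbaa" and "bdcbaa" position by position:
  Position 0: 'c' vs 'b' => differ
  Position 1: 'c' vs 'd' => differ
  Position 2: 'c' vs 'c' => same
  Position 3: 'b' vs 'b' => same
  Position 4: 'a' vs 'a' => same
  Position 5: 'a' vs 'a' => same
Total differences (Hamming distance): 2

2


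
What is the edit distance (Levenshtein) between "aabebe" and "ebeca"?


Computing edit distance: "aabebe" -> "ebeca"
DP table:
           e    b    e    c    a
      0    1    2    3    4    5
  a   1    1    2    3    4    4
  a   2    2    2    3    4    4
  b   3    3    2    3    4    5
  e   4    3    3    2    3    4
  b   5    4    3    3    3    4
  e   6    5    4    3    4    4
Edit distance = dp[6][5] = 4

4


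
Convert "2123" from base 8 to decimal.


Input: "2123" in base 8
Positional expansion:
  Digit '2' (value 2) x 8^3 = 1024
  Digit '1' (value 1) x 8^2 = 64
  Digit '2' (value 2) x 8^1 = 16
  Digit '3' (value 3) x 8^0 = 3
Sum = 1107

1107


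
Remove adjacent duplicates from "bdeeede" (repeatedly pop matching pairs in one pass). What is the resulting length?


Input: bdeeede
Stack-based adjacent duplicate removal:
  Read 'b': push. Stack: b
  Read 'd': push. Stack: bd
  Read 'e': push. Stack: bde
  Read 'e': matches stack top 'e' => pop. Stack: bd
  Read 'e': push. Stack: bde
  Read 'd': push. Stack: bded
  Read 'e': push. Stack: bdede
Final stack: "bdede" (length 5)

5


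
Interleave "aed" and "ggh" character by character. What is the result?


Interleaving "aed" and "ggh":
  Position 0: 'a' from first, 'g' from second => "ag"
  Position 1: 'e' from first, 'g' from second => "eg"
  Position 2: 'd' from first, 'h' from second => "dh"
Result: agegdh

agegdh


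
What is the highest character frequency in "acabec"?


Input: acabec
Character counts:
  'a': 2
  'b': 1
  'c': 2
  'e': 1
Maximum frequency: 2

2


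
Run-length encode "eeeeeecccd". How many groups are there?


Input: eeeeeecccd
Scanning for consecutive runs:
  Group 1: 'e' x 6 (positions 0-5)
  Group 2: 'c' x 3 (positions 6-8)
  Group 3: 'd' x 1 (positions 9-9)
Total groups: 3

3


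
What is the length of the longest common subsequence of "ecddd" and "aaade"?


LCS of "ecddd" and "aaade"
DP table:
           a    a    a    d    e
      0    0    0    0    0    0
  e   0    0    0    0    0    1
  c   0    0    0    0    0    1
  d   0    0    0    0    1    1
  d   0    0    0    0    1    1
  d   0    0    0    0    1    1
LCS length = dp[5][5] = 1

1


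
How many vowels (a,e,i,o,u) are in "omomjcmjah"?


Input: omomjcmjah
Checking each character:
  'o' at position 0: vowel (running total: 1)
  'm' at position 1: consonant
  'o' at position 2: vowel (running total: 2)
  'm' at position 3: consonant
  'j' at position 4: consonant
  'c' at position 5: consonant
  'm' at position 6: consonant
  'j' at position 7: consonant
  'a' at position 8: vowel (running total: 3)
  'h' at position 9: consonant
Total vowels: 3

3


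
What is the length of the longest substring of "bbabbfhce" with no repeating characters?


Input: "bbabbfhce"
Sliding window (track last position of each char):
  Position 0 ('b'): window [0,0] length 1 -- new best
  Position 1 ('b'): repeat (last at 0), move window start to 1
  Position 1 ('b'): window [1,1] length 1
  Position 2 ('a'): window [1,2] length 2 -- new best
  Position 3 ('b'): repeat (last at 1), move window start to 2
  Position 3 ('b'): window [2,3] length 2
  Position 4 ('b'): repeat (last at 3), move window start to 4
  Position 4 ('b'): window [4,4] length 1
  Position 5 ('f'): window [4,5] length 2
  Position 6 ('h'): window [4,6] length 3 -- new best
  Position 7 ('c'): window [4,7] length 4 -- new best
  Position 8 ('e'): window [4,8] length 5 -- new best
Longest substring with no repeats: "bfhce" with length 5

5


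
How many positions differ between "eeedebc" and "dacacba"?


Comparing "eeedebc" and "dacacba" position by position:
  Position 0: 'e' vs 'd' => DIFFER
  Position 1: 'e' vs 'a' => DIFFER
  Position 2: 'e' vs 'c' => DIFFER
  Position 3: 'd' vs 'a' => DIFFER
  Position 4: 'e' vs 'c' => DIFFER
  Position 5: 'b' vs 'b' => same
  Position 6: 'c' vs 'a' => DIFFER
Positions that differ: 6

6


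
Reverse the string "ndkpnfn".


Input: ndkpnfn
Reading characters right to left:
  Position 6: 'n'
  Position 5: 'f'
  Position 4: 'n'
  Position 3: 'p'
  Position 2: 'k'
  Position 1: 'd'
  Position 0: 'n'
Reversed: nfnpkdn

nfnpkdn


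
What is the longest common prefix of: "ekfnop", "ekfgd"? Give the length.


Words: ekfnop, ekfgd
  Position 0: all 'e' => match
  Position 1: all 'k' => match
  Position 2: all 'f' => match
  Position 3: ('n', 'g') => mismatch, stop
LCP = "ekf" (length 3)

3


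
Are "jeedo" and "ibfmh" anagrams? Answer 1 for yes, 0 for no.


Strings: "jeedo", "ibfmh"
Sorted first:  deejo
Sorted second: bfhim
Differ at position 0: 'd' vs 'b' => not anagrams

0


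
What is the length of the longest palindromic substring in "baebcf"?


Input: "baebcf"
Checking substrings for palindromes:
  No multi-char palindromic substrings found
Longest palindromic substring: "b" with length 1

1


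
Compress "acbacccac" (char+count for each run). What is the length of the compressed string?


Input: acbacccac
Runs:
  'a' x 1 => "a1"
  'c' x 1 => "c1"
  'b' x 1 => "b1"
  'a' x 1 => "a1"
  'c' x 3 => "c3"
  'a' x 1 => "a1"
  'c' x 1 => "c1"
Compressed: "a1c1b1a1c3a1c1"
Compressed length: 14

14


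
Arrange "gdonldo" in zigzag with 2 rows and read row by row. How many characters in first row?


Zigzag "gdonldo" into 2 rows:
Placing characters:
  'g' => row 0
  'd' => row 1
  'o' => row 0
  'n' => row 1
  'l' => row 0
  'd' => row 1
  'o' => row 0
Rows:
  Row 0: "golo"
  Row 1: "dnd"
First row length: 4

4


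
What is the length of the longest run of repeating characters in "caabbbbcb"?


Input: "caabbbbcb"
Scanning for longest run:
  Position 1 ('a'): new char, reset run to 1
  Position 2 ('a'): continues run of 'a', length=2
  Position 3 ('b'): new char, reset run to 1
  Position 4 ('b'): continues run of 'b', length=2
  Position 5 ('b'): continues run of 'b', length=3
  Position 6 ('b'): continues run of 'b', length=4
  Position 7 ('c'): new char, reset run to 1
  Position 8 ('b'): new char, reset run to 1
Longest run: 'b' with length 4

4


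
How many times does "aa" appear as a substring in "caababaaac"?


Searching for "aa" in "caababaaac"
Scanning each position:
  Position 0: "ca" => no
  Position 1: "aa" => MATCH
  Position 2: "ab" => no
  Position 3: "ba" => no
  Position 4: "ab" => no
  Position 5: "ba" => no
  Position 6: "aa" => MATCH
  Position 7: "aa" => MATCH
  Position 8: "ac" => no
Total occurrences: 3

3


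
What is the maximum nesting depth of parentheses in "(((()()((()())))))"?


Input: "(((()()((()())))))"
Tracking depth:
  Position 0 '(': depth becomes 1
  Position 1 '(': depth becomes 2
  Position 2 '(': depth becomes 3
  Position 3 '(': depth becomes 4
  Position 4 ')': depth becomes 3
  Position 5 '(': depth becomes 4
  Position 6 ')': depth becomes 3
  Position 7 '(': depth becomes 4
  Position 8 '(': depth becomes 5
  Position 9 '(': depth becomes 6
  Position 10 ')': depth becomes 5
  Position 11 '(': depth becomes 6
  Position 12 ')': depth becomes 5
  Position 13 ')': depth becomes 4
  Position 14 ')': depth becomes 3
  Position 15 ')': depth becomes 2
  Position 16 ')': depth becomes 1
  Position 17 ')': depth becomes 0
Maximum depth reached: 6

6


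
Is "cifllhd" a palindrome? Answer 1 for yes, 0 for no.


Input: cifllhd
Reversed: dhllfic
  Compare pos 0 ('c') with pos 6 ('d'): MISMATCH
  Compare pos 1 ('i') with pos 5 ('h'): MISMATCH
  Compare pos 2 ('f') with pos 4 ('l'): MISMATCH
Result: not a palindrome

0


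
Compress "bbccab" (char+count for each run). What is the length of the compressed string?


Input: bbccab
Runs:
  'b' x 2 => "b2"
  'c' x 2 => "c2"
  'a' x 1 => "a1"
  'b' x 1 => "b1"
Compressed: "b2c2a1b1"
Compressed length: 8

8


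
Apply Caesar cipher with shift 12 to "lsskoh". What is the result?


Caesar cipher: shift "lsskoh" by 12
  'l' (pos 11) + 12 = pos 23 = 'x'
  's' (pos 18) + 12 = pos 4 = 'e'
  's' (pos 18) + 12 = pos 4 = 'e'
  'k' (pos 10) + 12 = pos 22 = 'w'
  'o' (pos 14) + 12 = pos 0 = 'a'
  'h' (pos 7) + 12 = pos 19 = 't'
Result: xeewat

xeewat


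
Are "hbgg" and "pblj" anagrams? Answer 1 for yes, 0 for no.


Strings: "hbgg", "pblj"
Sorted first:  bggh
Sorted second: bjlp
Differ at position 1: 'g' vs 'j' => not anagrams

0


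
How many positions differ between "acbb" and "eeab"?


Comparing "acbb" and "eeab" position by position:
  Position 0: 'a' vs 'e' => DIFFER
  Position 1: 'c' vs 'e' => DIFFER
  Position 2: 'b' vs 'a' => DIFFER
  Position 3: 'b' vs 'b' => same
Positions that differ: 3

3


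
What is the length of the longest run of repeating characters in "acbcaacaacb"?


Input: "acbcaacaacb"
Scanning for longest run:
  Position 1 ('c'): new char, reset run to 1
  Position 2 ('b'): new char, reset run to 1
  Position 3 ('c'): new char, reset run to 1
  Position 4 ('a'): new char, reset run to 1
  Position 5 ('a'): continues run of 'a', length=2
  Position 6 ('c'): new char, reset run to 1
  Position 7 ('a'): new char, reset run to 1
  Position 8 ('a'): continues run of 'a', length=2
  Position 9 ('c'): new char, reset run to 1
  Position 10 ('b'): new char, reset run to 1
Longest run: 'a' with length 2

2


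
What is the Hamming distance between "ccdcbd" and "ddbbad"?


Comparing "ccdcbd" and "ddbbad" position by position:
  Position 0: 'c' vs 'd' => differ
  Position 1: 'c' vs 'd' => differ
  Position 2: 'd' vs 'b' => differ
  Position 3: 'c' vs 'b' => differ
  Position 4: 'b' vs 'a' => differ
  Position 5: 'd' vs 'd' => same
Total differences (Hamming distance): 5

5


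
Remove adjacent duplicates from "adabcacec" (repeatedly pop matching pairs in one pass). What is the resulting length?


Input: adabcacec
Stack-based adjacent duplicate removal:
  Read 'a': push. Stack: a
  Read 'd': push. Stack: ad
  Read 'a': push. Stack: ada
  Read 'b': push. Stack: adab
  Read 'c': push. Stack: adabc
  Read 'a': push. Stack: adabca
  Read 'c': push. Stack: adabcac
  Read 'e': push. Stack: adabcace
  Read 'c': push. Stack: adabcacec
Final stack: "adabcacec" (length 9)

9


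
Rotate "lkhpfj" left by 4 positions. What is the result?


Input: "lkhpfj", rotate left by 4
First 4 characters: "lkhp"
Remaining characters: "fj"
Concatenate remaining + first: "fj" + "lkhp" = "fjlkhp"

fjlkhp


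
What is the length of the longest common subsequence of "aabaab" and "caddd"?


LCS of "aabaab" and "caddd"
DP table:
           c    a    d    d    d
      0    0    0    0    0    0
  a   0    0    1    1    1    1
  a   0    0    1    1    1    1
  b   0    0    1    1    1    1
  a   0    0    1    1    1    1
  a   0    0    1    1    1    1
  b   0    0    1    1    1    1
LCS length = dp[6][5] = 1

1


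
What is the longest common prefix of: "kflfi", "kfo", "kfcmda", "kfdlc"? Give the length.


Words: kflfi, kfo, kfcmda, kfdlc
  Position 0: all 'k' => match
  Position 1: all 'f' => match
  Position 2: ('l', 'o', 'c', 'd') => mismatch, stop
LCP = "kf" (length 2)

2


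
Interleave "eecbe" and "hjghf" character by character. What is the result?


Interleaving "eecbe" and "hjghf":
  Position 0: 'e' from first, 'h' from second => "eh"
  Position 1: 'e' from first, 'j' from second => "ej"
  Position 2: 'c' from first, 'g' from second => "cg"
  Position 3: 'b' from first, 'h' from second => "bh"
  Position 4: 'e' from first, 'f' from second => "ef"
Result: ehejcgbhef

ehejcgbhef


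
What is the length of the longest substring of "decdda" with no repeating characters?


Input: "decdda"
Sliding window (track last position of each char):
  Position 0 ('d'): window [0,0] length 1 -- new best
  Position 1 ('e'): window [0,1] length 2 -- new best
  Position 2 ('c'): window [0,2] length 3 -- new best
  Position 3 ('d'): repeat (last at 0), move window start to 1
  Position 3 ('d'): window [1,3] length 3
  Position 4 ('d'): repeat (last at 3), move window start to 4
  Position 4 ('d'): window [4,4] length 1
  Position 5 ('a'): window [4,5] length 2
Longest substring with no repeats: "dec" with length 3

3


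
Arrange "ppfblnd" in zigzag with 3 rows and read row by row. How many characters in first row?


Zigzag "ppfblnd" into 3 rows:
Placing characters:
  'p' => row 0
  'p' => row 1
  'f' => row 2
  'b' => row 1
  'l' => row 0
  'n' => row 1
  'd' => row 2
Rows:
  Row 0: "pl"
  Row 1: "pbn"
  Row 2: "fd"
First row length: 2

2


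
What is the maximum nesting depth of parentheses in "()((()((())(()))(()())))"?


Input: "()((()((())(()))(()())))"
Tracking depth:
  Position 0 '(': depth becomes 1
  Position 1 ')': depth becomes 0
  Position 2 '(': depth becomes 1
  Position 3 '(': depth becomes 2
  Position 4 '(': depth becomes 3
  Position 5 ')': depth becomes 2
  Position 6 '(': depth becomes 3
  Position 7 '(': depth becomes 4
  Position 8 '(': depth becomes 5
  Position 9 ')': depth becomes 4
  Position 10 ')': depth becomes 3
  Position 11 '(': depth becomes 4
  Position 12 '(': depth becomes 5
  Position 13 ')': depth becomes 4
  Position 14 ')': depth becomes 3
  Position 15 ')': depth becomes 2
  Position 16 '(': depth becomes 3
  Position 17 '(': depth becomes 4
  Position 18 ')': depth becomes 3
  Position 19 '(': depth becomes 4
  Position 20 ')': depth becomes 3
  Position 21 ')': depth becomes 2
  Position 22 ')': depth becomes 1
  Position 23 ')': depth becomes 0
Maximum depth reached: 5

5


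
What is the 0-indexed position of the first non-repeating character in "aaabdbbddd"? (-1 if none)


Input: aaabdbbddd
Character frequencies:
  'a': 3
  'b': 3
  'd': 4
Scanning left to right for freq == 1:
  Position 0 ('a'): freq=3, skip
  Position 1 ('a'): freq=3, skip
  Position 2 ('a'): freq=3, skip
  Position 3 ('b'): freq=3, skip
  Position 4 ('d'): freq=4, skip
  Position 5 ('b'): freq=3, skip
  Position 6 ('b'): freq=3, skip
  Position 7 ('d'): freq=4, skip
  Position 8 ('d'): freq=4, skip
  Position 9 ('d'): freq=4, skip
  No unique character found => answer = -1

-1


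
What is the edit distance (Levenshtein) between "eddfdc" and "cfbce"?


Computing edit distance: "eddfdc" -> "cfbce"
DP table:
           c    f    b    c    e
      0    1    2    3    4    5
  e   1    1    2    3    4    4
  d   2    2    2    3    4    5
  d   3    3    3    3    4    5
  f   4    4    3    4    4    5
  d   5    5    4    4    5    5
  c   6    5    5    5    4    5
Edit distance = dp[6][5] = 5

5


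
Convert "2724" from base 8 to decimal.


Input: "2724" in base 8
Positional expansion:
  Digit '2' (value 2) x 8^3 = 1024
  Digit '7' (value 7) x 8^2 = 448
  Digit '2' (value 2) x 8^1 = 16
  Digit '4' (value 4) x 8^0 = 4
Sum = 1492

1492


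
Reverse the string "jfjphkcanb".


Input: jfjphkcanb
Reading characters right to left:
  Position 9: 'b'
  Position 8: 'n'
  Position 7: 'a'
  Position 6: 'c'
  Position 5: 'k'
  Position 4: 'h'
  Position 3: 'p'
  Position 2: 'j'
  Position 1: 'f'
  Position 0: 'j'
Reversed: bnackhpjfj

bnackhpjfj
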